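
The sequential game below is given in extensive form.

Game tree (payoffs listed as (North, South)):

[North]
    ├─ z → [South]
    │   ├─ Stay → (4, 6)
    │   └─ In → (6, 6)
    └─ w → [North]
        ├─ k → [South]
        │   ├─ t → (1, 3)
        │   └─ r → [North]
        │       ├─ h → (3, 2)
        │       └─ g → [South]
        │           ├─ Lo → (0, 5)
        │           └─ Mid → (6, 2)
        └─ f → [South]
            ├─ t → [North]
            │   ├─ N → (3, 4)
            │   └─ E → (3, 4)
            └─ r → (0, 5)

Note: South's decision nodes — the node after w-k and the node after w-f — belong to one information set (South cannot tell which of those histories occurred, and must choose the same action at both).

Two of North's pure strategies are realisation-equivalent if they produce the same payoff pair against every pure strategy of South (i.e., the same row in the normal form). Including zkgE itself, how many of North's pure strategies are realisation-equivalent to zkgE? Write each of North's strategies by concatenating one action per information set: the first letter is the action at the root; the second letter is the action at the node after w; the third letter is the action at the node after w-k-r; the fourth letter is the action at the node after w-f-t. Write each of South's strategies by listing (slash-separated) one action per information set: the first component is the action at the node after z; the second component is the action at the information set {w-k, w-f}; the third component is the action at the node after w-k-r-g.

Row for zkgE (columns Stay/t/Lo, Stay/t/Mid, Stay/r/Lo, Stay/r/Mid, In/t/Lo, In/t/Mid, In/r/Lo, In/r/Mid): (4,6) (4,6) (4,6) (4,6) (6,6) (6,6) (6,6) (6,6).
Under zkgE, North's choice at the node after w and at the node after w-k-r and at the node after w-f-t can never be reached regardless of what South does, so varying those choices leaves every outcome unchanged.
Holding the reachable choices fixed and varying the unreachable ones freely already gives 2 × 2 × 2 = 8 equivalent strategies.
No other strategy reproduces this row, so those 8 are the full class: zkhN, zkhE, zkgN, zkgE, zfhN, zfhE, zfgN, zfgE.

8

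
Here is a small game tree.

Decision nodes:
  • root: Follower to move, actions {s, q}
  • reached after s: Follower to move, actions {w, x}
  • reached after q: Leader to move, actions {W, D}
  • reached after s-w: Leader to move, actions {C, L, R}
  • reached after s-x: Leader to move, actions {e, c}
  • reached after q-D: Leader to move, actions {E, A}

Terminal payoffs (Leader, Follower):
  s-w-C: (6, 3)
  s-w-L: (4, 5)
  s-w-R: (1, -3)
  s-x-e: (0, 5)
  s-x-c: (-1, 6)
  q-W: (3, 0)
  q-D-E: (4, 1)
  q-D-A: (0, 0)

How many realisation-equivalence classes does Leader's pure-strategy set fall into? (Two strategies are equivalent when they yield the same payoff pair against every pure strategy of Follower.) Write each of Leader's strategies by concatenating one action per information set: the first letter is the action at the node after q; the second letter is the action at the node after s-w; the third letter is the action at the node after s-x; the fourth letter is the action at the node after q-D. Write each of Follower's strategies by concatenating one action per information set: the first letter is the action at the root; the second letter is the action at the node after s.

18

Leader has 24 pure strategies: WCeE, WCeA, WCcE, WCcA, WLeE, WLeA, WLcE, WLcA, WReE, WReA, WRcE, WRcA, DCeE, DCeA, DCcE, DCcA, DLeE, DLeA, DLcE, DLcA, DReE, DReA, DRcE, DRcA. Columns: sw, sx, qw, qx.
{WCeE, WCeA} → row (6,3) (0,5) (3,0) (3,0)
{WCcE, WCcA} → row (6,3) (-1,6) (3,0) (3,0)
{WLeE, WLeA} → row (4,5) (0,5) (3,0) (3,0)
{WLcE, WLcA} → row (4,5) (-1,6) (3,0) (3,0)
{WReE, WReA} → row (1,-3) (0,5) (3,0) (3,0)
{WRcE, WRcA} → row (1,-3) (-1,6) (3,0) (3,0)
{DCeE} → row (6,3) (0,5) (4,1) (4,1)
{DCeA} → row (6,3) (0,5) (0,0) (0,0)
{DCcE} → row (6,3) (-1,6) (4,1) (4,1)
{DCcA} → row (6,3) (-1,6) (0,0) (0,0)
{DLeE} → row (4,5) (0,5) (4,1) (4,1)
{DLeA} → row (4,5) (0,5) (0,0) (0,0)
{DLcE} → row (4,5) (-1,6) (4,1) (4,1)
{DLcA} → row (4,5) (-1,6) (0,0) (0,0)
{DReE} → row (1,-3) (0,5) (4,1) (4,1)
{DReA} → row (1,-3) (0,5) (0,0) (0,0)
{DRcE} → row (1,-3) (-1,6) (4,1) (4,1)
{DRcA} → row (1,-3) (-1,6) (0,0) (0,0)
That's 18 distinct rows out of 24 strategies.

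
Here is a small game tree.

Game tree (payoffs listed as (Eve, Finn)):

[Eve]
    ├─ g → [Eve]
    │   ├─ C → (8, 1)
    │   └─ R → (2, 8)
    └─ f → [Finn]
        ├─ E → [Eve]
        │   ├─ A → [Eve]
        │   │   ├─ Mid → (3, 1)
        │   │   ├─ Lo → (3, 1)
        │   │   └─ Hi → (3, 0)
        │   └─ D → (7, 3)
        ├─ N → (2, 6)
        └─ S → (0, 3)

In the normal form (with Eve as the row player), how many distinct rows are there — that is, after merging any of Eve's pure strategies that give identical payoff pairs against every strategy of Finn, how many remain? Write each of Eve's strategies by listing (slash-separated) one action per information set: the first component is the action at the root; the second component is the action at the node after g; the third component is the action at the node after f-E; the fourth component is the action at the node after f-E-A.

5

Eve has 24 pure strategies: g/C/A/Mid, g/C/A/Lo, g/C/A/Hi, g/C/D/Mid, g/C/D/Lo, g/C/D/Hi, g/R/A/Mid, g/R/A/Lo, g/R/A/Hi, g/R/D/Mid, g/R/D/Lo, g/R/D/Hi, f/C/A/Mid, f/C/A/Lo, f/C/A/Hi, f/C/D/Mid, f/C/D/Lo, f/C/D/Hi, f/R/A/Mid, f/R/A/Lo, f/R/A/Hi, f/R/D/Mid, f/R/D/Lo, f/R/D/Hi. Columns: E, N, S.
{g/C/A/Mid, g/C/A/Lo, g/C/A/Hi, g/C/D/Mid, g/C/D/Lo, g/C/D/Hi} → row (8,1) (8,1) (8,1)
{g/R/A/Mid, g/R/A/Lo, g/R/A/Hi, g/R/D/Mid, g/R/D/Lo, g/R/D/Hi} → row (2,8) (2,8) (2,8)
{f/C/A/Mid, f/C/A/Lo, f/R/A/Mid, f/R/A/Lo} → row (3,1) (2,6) (0,3)
{f/C/A/Hi, f/R/A/Hi} → row (3,0) (2,6) (0,3)
{f/C/D/Mid, f/C/D/Lo, f/C/D/Hi, f/R/D/Mid, f/R/D/Lo, f/R/D/Hi} → row (7,3) (2,6) (0,3)
That's 5 distinct rows out of 24 strategies.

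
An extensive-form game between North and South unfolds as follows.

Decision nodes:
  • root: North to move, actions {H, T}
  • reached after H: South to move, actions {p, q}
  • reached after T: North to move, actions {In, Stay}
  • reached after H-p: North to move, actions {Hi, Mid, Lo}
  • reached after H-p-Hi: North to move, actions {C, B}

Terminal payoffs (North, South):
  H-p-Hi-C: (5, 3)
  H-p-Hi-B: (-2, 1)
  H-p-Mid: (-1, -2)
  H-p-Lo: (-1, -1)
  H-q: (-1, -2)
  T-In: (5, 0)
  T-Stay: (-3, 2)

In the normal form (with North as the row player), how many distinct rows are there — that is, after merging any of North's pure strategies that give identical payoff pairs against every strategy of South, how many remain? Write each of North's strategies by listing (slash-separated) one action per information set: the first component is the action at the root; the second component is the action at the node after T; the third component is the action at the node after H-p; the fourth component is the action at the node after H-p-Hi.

6

North has 24 pure strategies: H/In/Hi/C, H/In/Hi/B, H/In/Mid/C, H/In/Mid/B, H/In/Lo/C, H/In/Lo/B, H/Stay/Hi/C, H/Stay/Hi/B, H/Stay/Mid/C, H/Stay/Mid/B, H/Stay/Lo/C, H/Stay/Lo/B, T/In/Hi/C, T/In/Hi/B, T/In/Mid/C, T/In/Mid/B, T/In/Lo/C, T/In/Lo/B, T/Stay/Hi/C, T/Stay/Hi/B, T/Stay/Mid/C, T/Stay/Mid/B, T/Stay/Lo/C, T/Stay/Lo/B. Columns: p, q.
{H/In/Hi/C, H/Stay/Hi/C} → row (5,3) (-1,-2)
{H/In/Hi/B, H/Stay/Hi/B} → row (-2,1) (-1,-2)
{H/In/Mid/C, H/In/Mid/B, H/Stay/Mid/C, H/Stay/Mid/B} → row (-1,-2) (-1,-2)
{H/In/Lo/C, H/In/Lo/B, H/Stay/Lo/C, H/Stay/Lo/B} → row (-1,-1) (-1,-2)
{T/In/Hi/C, T/In/Hi/B, T/In/Mid/C, T/In/Mid/B, T/In/Lo/C, T/In/Lo/B} → row (5,0) (5,0)
{T/Stay/Hi/C, T/Stay/Hi/B, T/Stay/Mid/C, T/Stay/Mid/B, T/Stay/Lo/C, T/Stay/Lo/B} → row (-3,2) (-3,2)
That's 6 distinct rows out of 24 strategies.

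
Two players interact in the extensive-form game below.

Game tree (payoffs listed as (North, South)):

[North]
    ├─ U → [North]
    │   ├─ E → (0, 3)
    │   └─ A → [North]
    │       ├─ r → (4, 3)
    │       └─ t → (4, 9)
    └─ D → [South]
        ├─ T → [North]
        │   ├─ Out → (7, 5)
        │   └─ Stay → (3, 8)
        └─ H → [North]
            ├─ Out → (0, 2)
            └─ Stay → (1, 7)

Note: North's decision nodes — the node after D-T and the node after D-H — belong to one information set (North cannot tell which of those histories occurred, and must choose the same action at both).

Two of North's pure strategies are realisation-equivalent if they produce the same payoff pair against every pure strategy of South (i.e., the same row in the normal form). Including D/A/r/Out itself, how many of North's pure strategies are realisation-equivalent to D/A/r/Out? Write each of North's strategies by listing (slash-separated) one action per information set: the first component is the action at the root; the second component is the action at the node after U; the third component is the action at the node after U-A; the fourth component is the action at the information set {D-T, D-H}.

Row for D/A/r/Out (columns T, H): (7,5) (0,2).
Under D/A/r/Out, North's choice at the node after U and at the node after U-A can never be reached regardless of what South does, so varying those choices leaves every outcome unchanged.
Holding the reachable choices fixed and varying the unreachable ones freely already gives 2 × 2 = 4 equivalent strategies.
No other strategy reproduces this row, so those 4 are the full class: D/E/r/Out, D/E/t/Out, D/A/r/Out, D/A/t/Out.

4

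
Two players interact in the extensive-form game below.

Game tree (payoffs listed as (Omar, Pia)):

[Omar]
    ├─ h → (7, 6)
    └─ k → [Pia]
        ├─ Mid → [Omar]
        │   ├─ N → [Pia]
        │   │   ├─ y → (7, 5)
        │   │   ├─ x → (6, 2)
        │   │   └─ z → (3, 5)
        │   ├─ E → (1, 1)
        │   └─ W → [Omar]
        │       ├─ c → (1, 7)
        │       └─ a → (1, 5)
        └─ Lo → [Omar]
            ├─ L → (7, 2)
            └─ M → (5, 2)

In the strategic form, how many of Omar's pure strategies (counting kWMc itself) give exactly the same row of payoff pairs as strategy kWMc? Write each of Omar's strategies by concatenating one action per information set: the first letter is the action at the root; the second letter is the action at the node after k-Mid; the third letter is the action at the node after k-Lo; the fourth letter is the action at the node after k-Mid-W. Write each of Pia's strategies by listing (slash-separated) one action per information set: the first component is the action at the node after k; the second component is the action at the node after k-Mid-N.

Row for kWMc (columns Mid/y, Mid/x, Mid/z, Lo/y, Lo/x, Lo/z): (1,7) (1,7) (1,7) (5,2) (5,2) (5,2).
Every one of Omar's information sets is on the play path for some reply by Pia when Omar follows kWMc.
Changing the action at any of them therefore changes at least one column, so only kWMc itself gives this row.

1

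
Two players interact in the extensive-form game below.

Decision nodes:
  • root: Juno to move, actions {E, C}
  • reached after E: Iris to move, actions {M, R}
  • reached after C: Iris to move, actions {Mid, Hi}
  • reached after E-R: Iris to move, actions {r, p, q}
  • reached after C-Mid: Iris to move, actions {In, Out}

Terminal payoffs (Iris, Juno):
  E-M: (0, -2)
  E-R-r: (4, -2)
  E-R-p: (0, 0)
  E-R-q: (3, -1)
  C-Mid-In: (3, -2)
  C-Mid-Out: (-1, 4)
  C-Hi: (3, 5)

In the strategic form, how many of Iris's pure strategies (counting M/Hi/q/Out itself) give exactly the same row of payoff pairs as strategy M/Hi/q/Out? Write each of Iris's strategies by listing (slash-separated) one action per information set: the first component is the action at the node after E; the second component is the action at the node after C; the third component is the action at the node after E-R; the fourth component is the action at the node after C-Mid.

6

Row for M/Hi/q/Out (columns E, C): (0,-2) (3,5).
Under M/Hi/q/Out, Iris's choice at the node after E-R and at the node after C-Mid can never be reached regardless of what Juno does, so varying those choices leaves every outcome unchanged.
Holding the reachable choices fixed and varying the unreachable ones freely already gives 3 × 2 = 6 equivalent strategies.
No other strategy reproduces this row, so those 6 are the full class: M/Hi/r/In, M/Hi/r/Out, M/Hi/p/In, M/Hi/p/Out, M/Hi/q/In, M/Hi/q/Out.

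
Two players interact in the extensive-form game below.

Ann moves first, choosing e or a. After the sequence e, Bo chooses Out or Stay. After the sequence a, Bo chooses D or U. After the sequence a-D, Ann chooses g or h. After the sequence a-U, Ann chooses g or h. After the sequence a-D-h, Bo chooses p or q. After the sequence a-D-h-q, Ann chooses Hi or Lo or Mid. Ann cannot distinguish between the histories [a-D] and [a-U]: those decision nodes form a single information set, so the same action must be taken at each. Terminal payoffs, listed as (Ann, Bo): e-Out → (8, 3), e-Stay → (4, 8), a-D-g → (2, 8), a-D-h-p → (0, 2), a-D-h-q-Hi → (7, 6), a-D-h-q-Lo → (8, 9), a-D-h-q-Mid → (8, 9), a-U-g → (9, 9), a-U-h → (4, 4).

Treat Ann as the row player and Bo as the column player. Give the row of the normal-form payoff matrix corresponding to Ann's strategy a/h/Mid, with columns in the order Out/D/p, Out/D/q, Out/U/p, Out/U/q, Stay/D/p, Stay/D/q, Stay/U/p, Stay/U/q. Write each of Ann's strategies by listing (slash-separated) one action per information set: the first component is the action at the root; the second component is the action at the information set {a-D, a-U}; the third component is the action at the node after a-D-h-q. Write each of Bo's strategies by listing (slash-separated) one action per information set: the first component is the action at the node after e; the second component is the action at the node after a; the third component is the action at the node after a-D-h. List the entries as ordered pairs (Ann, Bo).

(0,2) (8,9) (4,4) (4,4) (0,2) (8,9) (4,4) (4,4)

vs Out/D/p: Ann plays a → Bo plays D at [a] → Ann plays h at [a-D] → Bo plays p at [a-D-h] → (0, 2)
vs Out/D/q: Ann plays a → Bo plays D at [a] → Ann plays h at [a-D] → Bo plays q at [a-D-h] → Ann plays Mid at [a-D-h-q] → (8, 9)
vs Out/U/p: Ann plays a → Bo plays U at [a] → Ann plays h at [a-U] → (4, 4)
vs Out/U/q: Ann plays a → Bo plays U at [a] → Ann plays h at [a-U] → (4, 4)
vs Stay/D/p: Ann plays a → Bo plays D at [a] → Ann plays h at [a-D] → Bo plays p at [a-D-h] → (0, 2)
vs Stay/D/q: Ann plays a → Bo plays D at [a] → Ann plays h at [a-D] → Bo plays q at [a-D-h] → Ann plays Mid at [a-D-h-q] → (8, 9)
vs Stay/U/p: Ann plays a → Bo plays U at [a] → Ann plays h at [a-U] → (4, 4)
vs Stay/U/q: Ann plays a → Bo plays U at [a] → Ann plays h at [a-U] → (4, 4)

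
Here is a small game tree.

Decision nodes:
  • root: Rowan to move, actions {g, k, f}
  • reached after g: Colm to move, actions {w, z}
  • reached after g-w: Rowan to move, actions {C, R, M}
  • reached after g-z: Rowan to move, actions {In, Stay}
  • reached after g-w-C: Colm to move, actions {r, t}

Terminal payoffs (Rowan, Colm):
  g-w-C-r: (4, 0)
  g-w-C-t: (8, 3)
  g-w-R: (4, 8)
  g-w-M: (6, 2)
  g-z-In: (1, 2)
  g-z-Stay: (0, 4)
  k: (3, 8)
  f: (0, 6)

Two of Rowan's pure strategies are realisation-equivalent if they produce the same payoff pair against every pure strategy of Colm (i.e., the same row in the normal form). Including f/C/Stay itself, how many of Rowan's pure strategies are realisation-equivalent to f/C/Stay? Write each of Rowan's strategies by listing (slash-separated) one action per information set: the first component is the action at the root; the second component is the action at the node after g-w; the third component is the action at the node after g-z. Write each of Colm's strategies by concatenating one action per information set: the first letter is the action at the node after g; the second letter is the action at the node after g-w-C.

Row for f/C/Stay (columns wr, wt, zr, zt): (0,6) (0,6) (0,6) (0,6).
Under f/C/Stay, Rowan's choice at the node after g-w and at the node after g-z can never be reached regardless of what Colm does, so varying those choices leaves every outcome unchanged.
Holding the reachable choices fixed and varying the unreachable ones freely already gives 3 × 2 = 6 equivalent strategies.
No other strategy reproduces this row, so those 6 are the full class: f/C/In, f/C/Stay, f/R/In, f/R/Stay, f/M/In, f/M/Stay.

6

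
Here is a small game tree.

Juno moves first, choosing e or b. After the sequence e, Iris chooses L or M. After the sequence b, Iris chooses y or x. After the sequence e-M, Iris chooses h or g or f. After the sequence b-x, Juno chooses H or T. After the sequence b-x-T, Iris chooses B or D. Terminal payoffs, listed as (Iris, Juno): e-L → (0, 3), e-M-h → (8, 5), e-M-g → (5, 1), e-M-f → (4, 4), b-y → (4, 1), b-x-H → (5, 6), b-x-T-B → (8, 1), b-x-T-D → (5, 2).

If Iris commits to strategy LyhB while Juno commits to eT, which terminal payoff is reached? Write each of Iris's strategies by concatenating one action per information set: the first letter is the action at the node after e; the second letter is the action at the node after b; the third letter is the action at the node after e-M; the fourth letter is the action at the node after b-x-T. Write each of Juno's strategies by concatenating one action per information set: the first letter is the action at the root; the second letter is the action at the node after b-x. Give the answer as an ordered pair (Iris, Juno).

(0, 3)

Trace the play path from the root:
  Juno plays e
  Iris plays L at [e]
→ terminal payoff (0, 3).
(Iris's choice at the node after b is never reached on this path, so it doesn't affect the outcome.)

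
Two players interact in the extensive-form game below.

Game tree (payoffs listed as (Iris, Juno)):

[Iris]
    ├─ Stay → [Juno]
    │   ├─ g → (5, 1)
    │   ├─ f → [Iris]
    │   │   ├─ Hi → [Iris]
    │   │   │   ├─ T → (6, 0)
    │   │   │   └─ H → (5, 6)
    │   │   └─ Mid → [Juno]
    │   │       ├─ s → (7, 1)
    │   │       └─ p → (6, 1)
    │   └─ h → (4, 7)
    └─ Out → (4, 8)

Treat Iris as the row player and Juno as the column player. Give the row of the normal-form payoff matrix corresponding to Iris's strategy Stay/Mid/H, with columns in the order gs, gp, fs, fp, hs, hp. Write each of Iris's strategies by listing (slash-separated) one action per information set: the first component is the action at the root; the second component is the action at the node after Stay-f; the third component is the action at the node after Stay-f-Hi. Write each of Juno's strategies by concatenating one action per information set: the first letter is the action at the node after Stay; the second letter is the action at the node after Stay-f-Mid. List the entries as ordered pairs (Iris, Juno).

(5,1) (5,1) (7,1) (6,1) (4,7) (4,7)

vs gs: Iris plays Stay → Juno plays g at [Stay] → (5, 1)
vs gp: Iris plays Stay → Juno plays g at [Stay] → (5, 1)
vs fs: Iris plays Stay → Juno plays f at [Stay] → Iris plays Mid at [Stay-f] → Juno plays s at [Stay-f-Mid] → (7, 1)
vs fp: Iris plays Stay → Juno plays f at [Stay] → Iris plays Mid at [Stay-f] → Juno plays p at [Stay-f-Mid] → (6, 1)
vs hs: Iris plays Stay → Juno plays h at [Stay] → (4, 7)
vs hp: Iris plays Stay → Juno plays h at [Stay] → (4, 7)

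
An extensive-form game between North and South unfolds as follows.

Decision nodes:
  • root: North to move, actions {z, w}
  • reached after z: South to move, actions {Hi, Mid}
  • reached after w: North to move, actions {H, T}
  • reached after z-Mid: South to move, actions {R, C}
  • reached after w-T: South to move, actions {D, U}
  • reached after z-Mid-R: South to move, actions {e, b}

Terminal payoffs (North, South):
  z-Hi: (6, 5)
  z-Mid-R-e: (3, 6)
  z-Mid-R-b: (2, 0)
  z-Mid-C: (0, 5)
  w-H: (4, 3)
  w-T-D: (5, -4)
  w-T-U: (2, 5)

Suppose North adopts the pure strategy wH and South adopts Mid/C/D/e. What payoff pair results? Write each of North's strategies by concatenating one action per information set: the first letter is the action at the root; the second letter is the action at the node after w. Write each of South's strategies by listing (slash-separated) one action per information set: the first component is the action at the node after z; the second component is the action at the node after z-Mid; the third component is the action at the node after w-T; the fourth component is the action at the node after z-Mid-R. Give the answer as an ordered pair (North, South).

Trace the play path from the root:
  North plays w
  North plays H at [w]
→ terminal payoff (4, 3).
(South's choice at the node after z is never reached on this path, so it doesn't affect the outcome.)

(4, 3)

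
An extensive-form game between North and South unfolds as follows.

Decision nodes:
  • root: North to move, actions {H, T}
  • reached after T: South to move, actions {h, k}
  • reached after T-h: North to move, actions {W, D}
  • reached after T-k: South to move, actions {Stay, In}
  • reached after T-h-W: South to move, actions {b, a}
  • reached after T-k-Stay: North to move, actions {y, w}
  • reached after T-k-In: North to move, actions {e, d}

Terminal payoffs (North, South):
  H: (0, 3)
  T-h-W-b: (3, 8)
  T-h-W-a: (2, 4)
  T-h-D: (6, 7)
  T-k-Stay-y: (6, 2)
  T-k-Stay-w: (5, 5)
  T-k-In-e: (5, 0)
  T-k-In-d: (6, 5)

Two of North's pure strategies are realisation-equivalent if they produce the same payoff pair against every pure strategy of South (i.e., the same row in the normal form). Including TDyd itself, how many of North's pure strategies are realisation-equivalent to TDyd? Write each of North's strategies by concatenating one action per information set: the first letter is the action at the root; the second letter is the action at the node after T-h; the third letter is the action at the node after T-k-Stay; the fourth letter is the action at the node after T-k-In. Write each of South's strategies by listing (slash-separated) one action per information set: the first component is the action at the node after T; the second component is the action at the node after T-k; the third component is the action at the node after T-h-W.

Row for TDyd (columns h/Stay/b, h/Stay/a, h/In/b, h/In/a, k/Stay/b, k/Stay/a, k/In/b, k/In/a): (6,7) (6,7) (6,7) (6,7) (6,2) (6,2) (6,5) (6,5).
Every one of North's information sets is on the play path for some reply by South when North follows TDyd.
Changing the action at any of them therefore changes at least one column, so only TDyd itself gives this row.

1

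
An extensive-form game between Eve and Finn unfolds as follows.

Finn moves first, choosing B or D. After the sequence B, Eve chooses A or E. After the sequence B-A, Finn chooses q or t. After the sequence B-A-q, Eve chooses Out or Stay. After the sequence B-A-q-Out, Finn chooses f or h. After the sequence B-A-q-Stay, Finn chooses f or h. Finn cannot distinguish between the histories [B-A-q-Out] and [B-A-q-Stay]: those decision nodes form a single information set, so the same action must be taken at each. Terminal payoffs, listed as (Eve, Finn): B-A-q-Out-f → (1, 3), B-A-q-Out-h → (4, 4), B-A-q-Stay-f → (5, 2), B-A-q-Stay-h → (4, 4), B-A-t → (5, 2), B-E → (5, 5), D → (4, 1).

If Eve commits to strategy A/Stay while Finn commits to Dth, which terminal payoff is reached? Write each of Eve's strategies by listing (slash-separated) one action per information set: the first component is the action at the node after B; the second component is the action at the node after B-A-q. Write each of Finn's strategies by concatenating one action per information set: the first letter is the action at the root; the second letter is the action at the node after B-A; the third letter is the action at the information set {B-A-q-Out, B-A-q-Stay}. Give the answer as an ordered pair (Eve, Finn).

Trace the play path from the root:
  Finn plays D
→ terminal payoff (4, 1).
(Eve's choice at the node after B is never reached on this path, so it doesn't affect the outcome.)

(4, 1)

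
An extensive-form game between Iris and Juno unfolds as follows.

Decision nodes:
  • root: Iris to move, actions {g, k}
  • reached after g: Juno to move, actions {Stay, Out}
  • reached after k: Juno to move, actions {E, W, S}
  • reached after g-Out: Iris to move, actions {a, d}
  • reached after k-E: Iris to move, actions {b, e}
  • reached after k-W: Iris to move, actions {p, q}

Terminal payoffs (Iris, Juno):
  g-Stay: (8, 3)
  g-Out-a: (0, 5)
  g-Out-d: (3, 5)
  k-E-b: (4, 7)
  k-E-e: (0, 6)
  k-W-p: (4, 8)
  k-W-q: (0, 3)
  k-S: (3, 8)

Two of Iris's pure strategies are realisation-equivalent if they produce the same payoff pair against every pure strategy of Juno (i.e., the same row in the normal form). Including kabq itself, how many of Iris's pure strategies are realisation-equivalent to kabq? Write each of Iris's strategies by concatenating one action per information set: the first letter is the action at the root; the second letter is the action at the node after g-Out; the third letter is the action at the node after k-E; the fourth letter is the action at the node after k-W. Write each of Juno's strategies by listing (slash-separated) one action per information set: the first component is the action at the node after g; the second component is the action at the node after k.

Row for kabq (columns Stay/E, Stay/W, Stay/S, Out/E, Out/W, Out/S): (4,7) (0,3) (3,8) (4,7) (0,3) (3,8).
Under kabq, Iris's choice at the node after g-Out can never be reached regardless of what Juno does, so varying those choices leaves every outcome unchanged.
Holding the reachable choices fixed and varying the unreachable one freely already gives 2 equivalent strategies.
No other strategy reproduces this row, so those 2 are the full class: kabq, kdbq.

2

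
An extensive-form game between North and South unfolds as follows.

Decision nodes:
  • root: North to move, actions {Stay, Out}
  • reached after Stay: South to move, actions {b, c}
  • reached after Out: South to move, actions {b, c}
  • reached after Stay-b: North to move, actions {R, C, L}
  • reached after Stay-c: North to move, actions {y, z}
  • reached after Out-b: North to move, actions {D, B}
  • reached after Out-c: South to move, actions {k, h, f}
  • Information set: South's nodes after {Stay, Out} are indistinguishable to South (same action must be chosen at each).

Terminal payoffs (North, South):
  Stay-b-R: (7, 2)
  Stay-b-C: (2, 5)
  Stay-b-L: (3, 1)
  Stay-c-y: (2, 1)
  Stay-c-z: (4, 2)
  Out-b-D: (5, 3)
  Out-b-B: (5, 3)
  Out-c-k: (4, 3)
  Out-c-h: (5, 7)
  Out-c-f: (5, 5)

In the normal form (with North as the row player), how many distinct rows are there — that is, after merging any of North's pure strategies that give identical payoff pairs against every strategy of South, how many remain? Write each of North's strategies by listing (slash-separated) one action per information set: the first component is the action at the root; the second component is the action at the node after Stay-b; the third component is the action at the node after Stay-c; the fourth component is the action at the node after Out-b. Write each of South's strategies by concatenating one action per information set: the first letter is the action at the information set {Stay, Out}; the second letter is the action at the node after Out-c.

7

North has 24 pure strategies: Stay/R/y/D, Stay/R/y/B, Stay/R/z/D, Stay/R/z/B, Stay/C/y/D, Stay/C/y/B, Stay/C/z/D, Stay/C/z/B, Stay/L/y/D, Stay/L/y/B, Stay/L/z/D, Stay/L/z/B, Out/R/y/D, Out/R/y/B, Out/R/z/D, Out/R/z/B, Out/C/y/D, Out/C/y/B, Out/C/z/D, Out/C/z/B, Out/L/y/D, Out/L/y/B, Out/L/z/D, Out/L/z/B. Columns: bk, bh, bf, ck, ch, cf.
{Stay/R/y/D, Stay/R/y/B} → row (7,2) (7,2) (7,2) (2,1) (2,1) (2,1)
{Stay/R/z/D, Stay/R/z/B} → row (7,2) (7,2) (7,2) (4,2) (4,2) (4,2)
{Stay/C/y/D, Stay/C/y/B} → row (2,5) (2,5) (2,5) (2,1) (2,1) (2,1)
{Stay/C/z/D, Stay/C/z/B} → row (2,5) (2,5) (2,5) (4,2) (4,2) (4,2)
{Stay/L/y/D, Stay/L/y/B} → row (3,1) (3,1) (3,1) (2,1) (2,1) (2,1)
{Stay/L/z/D, Stay/L/z/B} → row (3,1) (3,1) (3,1) (4,2) (4,2) (4,2)
{Out/R/y/D, Out/R/y/B, Out/R/z/D, Out/R/z/B, Out/C/y/D, Out/C/y/B, Out/C/z/D, Out/C/z/B, Out/L/y/D, Out/L/y/B, Out/L/z/D, Out/L/z/B} → row (5,3) (5,3) (5,3) (4,3) (5,7) (5,5)
That's 7 distinct rows out of 24 strategies.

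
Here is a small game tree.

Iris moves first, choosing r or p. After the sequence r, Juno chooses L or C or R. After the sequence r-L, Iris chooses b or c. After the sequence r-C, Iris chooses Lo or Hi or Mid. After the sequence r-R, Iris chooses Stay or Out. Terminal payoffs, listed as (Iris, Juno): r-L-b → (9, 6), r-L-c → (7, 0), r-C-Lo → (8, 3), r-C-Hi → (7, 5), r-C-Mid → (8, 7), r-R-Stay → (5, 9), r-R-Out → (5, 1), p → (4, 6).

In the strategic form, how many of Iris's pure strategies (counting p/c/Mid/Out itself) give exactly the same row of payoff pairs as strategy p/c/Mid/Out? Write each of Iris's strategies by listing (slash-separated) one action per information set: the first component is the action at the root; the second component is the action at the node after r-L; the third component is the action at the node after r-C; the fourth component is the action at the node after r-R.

12

Row for p/c/Mid/Out (columns L, C, R): (4,6) (4,6) (4,6).
Under p/c/Mid/Out, Iris's choice at the node after r-L and at the node after r-C and at the node after r-R can never be reached regardless of what Juno does, so varying those choices leaves every outcome unchanged.
Holding the reachable choices fixed and varying the unreachable ones freely already gives 2 × 3 × 2 = 12 equivalent strategies.
No other strategy reproduces this row, so those 12 are the full class: p/b/Lo/Stay, p/b/Lo/Out, p/b/Hi/Stay, p/b/Hi/Out, p/b/Mid/Stay, p/b/Mid/Out, p/c/Lo/Stay, p/c/Lo/Out, p/c/Hi/Stay, p/c/Hi/Out, p/c/Mid/Stay, p/c/Mid/Out.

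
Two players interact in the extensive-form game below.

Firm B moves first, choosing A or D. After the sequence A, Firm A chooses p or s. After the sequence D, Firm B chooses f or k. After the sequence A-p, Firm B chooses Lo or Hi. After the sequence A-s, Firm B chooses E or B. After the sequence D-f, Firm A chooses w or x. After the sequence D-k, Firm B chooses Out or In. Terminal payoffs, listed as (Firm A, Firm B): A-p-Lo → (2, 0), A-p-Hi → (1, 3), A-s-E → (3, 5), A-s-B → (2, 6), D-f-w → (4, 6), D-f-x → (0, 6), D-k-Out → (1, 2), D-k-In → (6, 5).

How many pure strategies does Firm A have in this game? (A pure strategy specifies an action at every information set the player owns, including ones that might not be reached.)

Firm A owns the node after A with actions {p, s} — two choices.
Firm A owns the node after D-f with actions {w, x} — two choices.
A pure strategy fixes one action at each information set independently, so the count is the product 2 × 2 = 4.

4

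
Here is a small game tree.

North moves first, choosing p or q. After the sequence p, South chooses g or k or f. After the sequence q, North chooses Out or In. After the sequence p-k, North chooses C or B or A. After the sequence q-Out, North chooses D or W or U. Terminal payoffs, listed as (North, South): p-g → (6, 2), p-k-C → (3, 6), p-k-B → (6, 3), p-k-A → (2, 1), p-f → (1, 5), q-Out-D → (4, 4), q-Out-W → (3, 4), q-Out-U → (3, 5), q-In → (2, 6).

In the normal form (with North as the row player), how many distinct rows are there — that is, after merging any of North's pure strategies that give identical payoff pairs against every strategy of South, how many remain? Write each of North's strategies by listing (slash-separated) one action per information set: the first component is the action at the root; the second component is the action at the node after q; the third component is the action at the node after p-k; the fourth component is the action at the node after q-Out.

North has 36 pure strategies: p/Out/C/D, p/Out/C/W, p/Out/C/U, p/Out/B/D, p/Out/B/W, p/Out/B/U, p/Out/A/D, p/Out/A/W, p/Out/A/U, p/In/C/D, p/In/C/W, p/In/C/U, p/In/B/D, p/In/B/W, p/In/B/U, p/In/A/D, p/In/A/W, p/In/A/U, q/Out/C/D, q/Out/C/W, q/Out/C/U, q/Out/B/D, q/Out/B/W, q/Out/B/U, q/Out/A/D, q/Out/A/W, q/Out/A/U, q/In/C/D, q/In/C/W, q/In/C/U, q/In/B/D, q/In/B/W, q/In/B/U, q/In/A/D, q/In/A/W, q/In/A/U. Columns: g, k, f.
{p/Out/C/D, p/Out/C/W, p/Out/C/U, p/In/C/D, p/In/C/W, p/In/C/U} → row (6,2) (3,6) (1,5)
{p/Out/B/D, p/Out/B/W, p/Out/B/U, p/In/B/D, p/In/B/W, p/In/B/U} → row (6,2) (6,3) (1,5)
{p/Out/A/D, p/Out/A/W, p/Out/A/U, p/In/A/D, p/In/A/W, p/In/A/U} → row (6,2) (2,1) (1,5)
{q/Out/C/D, q/Out/B/D, q/Out/A/D} → row (4,4) (4,4) (4,4)
{q/Out/C/W, q/Out/B/W, q/Out/A/W} → row (3,4) (3,4) (3,4)
{q/Out/C/U, q/Out/B/U, q/Out/A/U} → row (3,5) (3,5) (3,5)
{q/In/C/D, q/In/C/W, q/In/C/U, q/In/B/D, q/In/B/W, q/In/B/U, q/In/A/D, q/In/A/W, q/In/A/U} → row (2,6) (2,6) (2,6)
That's 7 distinct rows out of 36 strategies.

7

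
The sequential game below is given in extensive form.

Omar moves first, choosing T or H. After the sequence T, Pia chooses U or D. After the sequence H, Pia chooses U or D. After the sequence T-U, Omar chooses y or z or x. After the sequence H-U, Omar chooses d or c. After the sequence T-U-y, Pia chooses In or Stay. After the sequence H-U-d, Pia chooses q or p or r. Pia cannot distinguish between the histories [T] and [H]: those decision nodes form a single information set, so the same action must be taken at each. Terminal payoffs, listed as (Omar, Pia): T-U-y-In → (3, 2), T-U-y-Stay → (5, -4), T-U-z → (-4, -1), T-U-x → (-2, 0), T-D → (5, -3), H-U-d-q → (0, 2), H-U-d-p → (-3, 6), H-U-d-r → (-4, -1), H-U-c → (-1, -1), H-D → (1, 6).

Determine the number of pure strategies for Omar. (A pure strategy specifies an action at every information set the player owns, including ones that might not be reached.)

12

Omar owns the root with actions {T, H} — two choices.
Omar owns the node after T-U with actions {y, z, x} — three choices.
Omar owns the node after H-U with actions {d, c} — two choices.
A pure strategy fixes one action at each information set independently, so the count is the product 2 × 3 × 2 = 12.
(For reference, Pia has 12 pure strategies, giving a 12×12 normal-form matrix.)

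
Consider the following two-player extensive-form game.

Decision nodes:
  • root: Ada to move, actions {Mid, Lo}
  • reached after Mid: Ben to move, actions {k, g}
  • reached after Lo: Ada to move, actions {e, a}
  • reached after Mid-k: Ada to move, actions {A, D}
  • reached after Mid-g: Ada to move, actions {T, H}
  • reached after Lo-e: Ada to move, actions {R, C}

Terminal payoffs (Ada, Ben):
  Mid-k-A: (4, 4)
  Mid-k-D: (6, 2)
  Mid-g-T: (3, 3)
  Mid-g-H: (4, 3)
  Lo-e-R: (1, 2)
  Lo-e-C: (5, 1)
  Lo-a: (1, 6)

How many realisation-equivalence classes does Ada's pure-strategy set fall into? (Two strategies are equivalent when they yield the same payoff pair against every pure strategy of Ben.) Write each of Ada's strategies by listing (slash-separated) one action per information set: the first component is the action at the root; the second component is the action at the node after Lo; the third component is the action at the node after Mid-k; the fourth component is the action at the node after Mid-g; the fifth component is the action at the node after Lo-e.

Ada has 32 pure strategies: Mid/e/A/T/R, Mid/e/A/T/C, Mid/e/A/H/R, Mid/e/A/H/C, Mid/e/D/T/R, Mid/e/D/T/C, Mid/e/D/H/R, Mid/e/D/H/C, Mid/a/A/T/R, Mid/a/A/T/C, Mid/a/A/H/R, Mid/a/A/H/C, Mid/a/D/T/R, Mid/a/D/T/C, Mid/a/D/H/R, Mid/a/D/H/C, Lo/e/A/T/R, Lo/e/A/T/C, Lo/e/A/H/R, Lo/e/A/H/C, Lo/e/D/T/R, Lo/e/D/T/C, Lo/e/D/H/R, Lo/e/D/H/C, Lo/a/A/T/R, Lo/a/A/T/C, Lo/a/A/H/R, Lo/a/A/H/C, Lo/a/D/T/R, Lo/a/D/T/C, Lo/a/D/H/R, Lo/a/D/H/C. Columns: k, g.
{Mid/e/A/T/R, Mid/e/A/T/C, Mid/a/A/T/R, Mid/a/A/T/C} → row (4,4) (3,3)
{Mid/e/A/H/R, Mid/e/A/H/C, Mid/a/A/H/R, Mid/a/A/H/C} → row (4,4) (4,3)
{Mid/e/D/T/R, Mid/e/D/T/C, Mid/a/D/T/R, Mid/a/D/T/C} → row (6,2) (3,3)
{Mid/e/D/H/R, Mid/e/D/H/C, Mid/a/D/H/R, Mid/a/D/H/C} → row (6,2) (4,3)
{Lo/e/A/T/R, Lo/e/A/H/R, Lo/e/D/T/R, Lo/e/D/H/R} → row (1,2) (1,2)
{Lo/e/A/T/C, Lo/e/A/H/C, Lo/e/D/T/C, Lo/e/D/H/C} → row (5,1) (5,1)
{Lo/a/A/T/R, Lo/a/A/T/C, Lo/a/A/H/R, Lo/a/A/H/C, Lo/a/D/T/R, Lo/a/D/T/C, Lo/a/D/H/R, Lo/a/D/H/C} → row (1,6) (1,6)
That's 7 distinct rows out of 32 strategies.

7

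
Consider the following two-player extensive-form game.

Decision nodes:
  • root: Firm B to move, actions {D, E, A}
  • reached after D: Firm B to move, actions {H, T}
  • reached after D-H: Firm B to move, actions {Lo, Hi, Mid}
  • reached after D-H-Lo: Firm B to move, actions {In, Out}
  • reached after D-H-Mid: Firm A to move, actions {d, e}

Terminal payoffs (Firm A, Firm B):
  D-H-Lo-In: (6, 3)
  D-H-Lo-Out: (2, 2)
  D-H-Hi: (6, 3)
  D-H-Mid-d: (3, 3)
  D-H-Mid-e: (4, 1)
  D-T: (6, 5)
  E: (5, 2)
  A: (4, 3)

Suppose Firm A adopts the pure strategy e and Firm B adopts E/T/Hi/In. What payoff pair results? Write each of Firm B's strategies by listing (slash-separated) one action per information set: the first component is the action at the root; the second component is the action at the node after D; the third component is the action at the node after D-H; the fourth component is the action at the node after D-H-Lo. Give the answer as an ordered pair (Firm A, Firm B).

(5, 2)

Trace the play path from the root:
  Firm B plays E
→ terminal payoff (5, 2).
(Firm A's choice at the node after D-H-Mid is never reached on this path, so it doesn't affect the outcome.)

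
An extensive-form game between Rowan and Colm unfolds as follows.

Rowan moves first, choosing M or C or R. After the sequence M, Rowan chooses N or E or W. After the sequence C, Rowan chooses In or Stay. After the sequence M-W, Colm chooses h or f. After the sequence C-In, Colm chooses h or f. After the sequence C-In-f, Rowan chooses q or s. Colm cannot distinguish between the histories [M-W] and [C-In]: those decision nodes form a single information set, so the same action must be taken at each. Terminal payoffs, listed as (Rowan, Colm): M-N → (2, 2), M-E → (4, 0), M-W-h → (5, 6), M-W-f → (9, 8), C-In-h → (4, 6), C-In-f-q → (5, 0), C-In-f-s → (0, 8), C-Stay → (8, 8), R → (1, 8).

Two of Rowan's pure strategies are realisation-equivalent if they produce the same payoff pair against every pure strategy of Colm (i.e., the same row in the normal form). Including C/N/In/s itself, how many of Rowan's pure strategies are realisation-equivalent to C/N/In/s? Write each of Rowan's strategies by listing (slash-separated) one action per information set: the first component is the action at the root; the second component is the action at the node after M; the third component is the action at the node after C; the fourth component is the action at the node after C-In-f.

Row for C/N/In/s (columns h, f): (4,6) (0,8).
Under C/N/In/s, Rowan's choice at the node after M can never be reached regardless of what Colm does, so varying those choices leaves every outcome unchanged.
Holding the reachable choices fixed and varying the unreachable one freely already gives 3 equivalent strategies.
No other strategy reproduces this row, so those 3 are the full class: C/N/In/s, C/E/In/s, C/W/In/s.

3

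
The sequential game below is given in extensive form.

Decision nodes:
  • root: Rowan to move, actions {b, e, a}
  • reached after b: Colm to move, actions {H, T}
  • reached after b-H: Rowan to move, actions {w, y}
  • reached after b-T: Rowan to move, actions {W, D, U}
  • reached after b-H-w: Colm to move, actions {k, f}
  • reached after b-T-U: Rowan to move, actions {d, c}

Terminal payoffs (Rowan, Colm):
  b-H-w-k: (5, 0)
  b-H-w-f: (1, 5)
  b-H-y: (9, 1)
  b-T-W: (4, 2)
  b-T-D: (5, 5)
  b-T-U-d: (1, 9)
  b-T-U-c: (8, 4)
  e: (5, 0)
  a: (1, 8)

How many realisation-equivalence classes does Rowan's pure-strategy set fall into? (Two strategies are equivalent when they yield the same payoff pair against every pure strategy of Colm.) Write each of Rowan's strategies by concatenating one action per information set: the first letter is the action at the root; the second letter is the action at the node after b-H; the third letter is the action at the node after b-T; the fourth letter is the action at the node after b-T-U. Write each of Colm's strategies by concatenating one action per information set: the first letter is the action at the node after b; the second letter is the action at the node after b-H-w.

10

Rowan has 36 pure strategies: bwWd, bwWc, bwDd, bwDc, bwUd, bwUc, byWd, byWc, byDd, byDc, byUd, byUc, ewWd, ewWc, ewDd, ewDc, ewUd, ewUc, eyWd, eyWc, eyDd, eyDc, eyUd, eyUc, awWd, awWc, awDd, awDc, awUd, awUc, ayWd, ayWc, ayDd, ayDc, ayUd, ayUc. Columns: Hk, Hf, Tk, Tf.
{bwWd, bwWc} → row (5,0) (1,5) (4,2) (4,2)
{bwDd, bwDc} → row (5,0) (1,5) (5,5) (5,5)
{bwUd} → row (5,0) (1,5) (1,9) (1,9)
{bwUc} → row (5,0) (1,5) (8,4) (8,4)
{byWd, byWc} → row (9,1) (9,1) (4,2) (4,2)
{byDd, byDc} → row (9,1) (9,1) (5,5) (5,5)
{byUd} → row (9,1) (9,1) (1,9) (1,9)
{byUc} → row (9,1) (9,1) (8,4) (8,4)
{ewWd, ewWc, ewDd, ewDc, ewUd, ewUc, eyWd, eyWc, eyDd, eyDc, eyUd, eyUc} → row (5,0) (5,0) (5,0) (5,0)
{awWd, awWc, awDd, awDc, awUd, awUc, ayWd, ayWc, ayDd, ayDc, ayUd, ayUc} → row (1,8) (1,8) (1,8) (1,8)
That's 10 distinct rows out of 36 strategies.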